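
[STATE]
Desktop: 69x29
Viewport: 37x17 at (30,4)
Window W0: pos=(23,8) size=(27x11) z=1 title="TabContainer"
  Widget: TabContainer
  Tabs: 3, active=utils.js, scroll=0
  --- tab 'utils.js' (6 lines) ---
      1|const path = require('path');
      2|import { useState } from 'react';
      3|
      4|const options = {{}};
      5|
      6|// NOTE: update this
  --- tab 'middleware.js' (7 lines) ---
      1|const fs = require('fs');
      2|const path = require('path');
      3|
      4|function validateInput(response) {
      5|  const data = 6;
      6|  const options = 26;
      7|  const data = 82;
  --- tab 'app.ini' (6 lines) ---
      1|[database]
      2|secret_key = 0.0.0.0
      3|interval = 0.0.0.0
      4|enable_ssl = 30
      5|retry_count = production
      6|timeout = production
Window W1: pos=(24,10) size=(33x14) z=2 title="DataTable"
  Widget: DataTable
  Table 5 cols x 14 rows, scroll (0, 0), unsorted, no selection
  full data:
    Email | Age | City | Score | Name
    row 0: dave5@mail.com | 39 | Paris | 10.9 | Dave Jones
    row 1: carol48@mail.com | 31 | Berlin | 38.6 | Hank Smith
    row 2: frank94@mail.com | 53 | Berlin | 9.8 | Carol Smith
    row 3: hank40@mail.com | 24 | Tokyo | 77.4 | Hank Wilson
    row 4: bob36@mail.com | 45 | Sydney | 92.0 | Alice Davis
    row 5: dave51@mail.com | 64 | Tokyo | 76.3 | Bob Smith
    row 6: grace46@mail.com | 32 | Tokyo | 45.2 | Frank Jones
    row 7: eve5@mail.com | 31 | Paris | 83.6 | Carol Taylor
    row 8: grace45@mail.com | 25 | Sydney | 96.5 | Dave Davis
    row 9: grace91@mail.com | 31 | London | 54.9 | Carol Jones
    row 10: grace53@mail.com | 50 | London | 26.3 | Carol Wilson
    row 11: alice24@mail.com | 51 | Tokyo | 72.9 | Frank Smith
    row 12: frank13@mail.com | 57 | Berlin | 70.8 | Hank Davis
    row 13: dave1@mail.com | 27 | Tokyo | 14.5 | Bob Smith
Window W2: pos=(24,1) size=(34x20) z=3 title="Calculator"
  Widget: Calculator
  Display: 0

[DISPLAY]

                          0┃         
───┬───┬───┐               ┃         
 8 │ 9 │ ÷ │               ┃         
───┼───┼───┤               ┃         
 5 │ 6 │ × │               ┃         
───┼───┼───┤               ┃         
 2 │ 3 │ - │               ┃         
───┼───┼───┤               ┃         
 . │ = │ + │               ┃         
───┼───┼───┤               ┃         
 MC│ MR│ M+│               ┃         
───┴───┴───┘               ┃         
                           ┃         
                           ┃         
                           ┃         
                           ┃         
━━━━━━━━━━━━━━━━━━━━━━━━━━━┛         


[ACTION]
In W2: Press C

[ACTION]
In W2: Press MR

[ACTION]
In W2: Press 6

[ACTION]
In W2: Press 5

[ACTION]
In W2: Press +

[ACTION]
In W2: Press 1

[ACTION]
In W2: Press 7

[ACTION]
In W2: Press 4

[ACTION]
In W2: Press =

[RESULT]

                        239┃         
───┬───┬───┐               ┃         
 8 │ 9 │ ÷ │               ┃         
───┼───┼───┤               ┃         
 5 │ 6 │ × │               ┃         
───┼───┼───┤               ┃         
 2 │ 3 │ - │               ┃         
───┼───┼───┤               ┃         
 . │ = │ + │               ┃         
───┼───┼───┤               ┃         
 MC│ MR│ M+│               ┃         
───┴───┴───┘               ┃         
                           ┃         
                           ┃         
                           ┃         
                           ┃         
━━━━━━━━━━━━━━━━━━━━━━━━━━━┛         


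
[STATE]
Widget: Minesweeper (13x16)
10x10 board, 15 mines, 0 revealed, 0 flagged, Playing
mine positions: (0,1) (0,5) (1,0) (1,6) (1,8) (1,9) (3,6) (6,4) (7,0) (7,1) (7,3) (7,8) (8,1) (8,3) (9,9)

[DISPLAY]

■■■■■■■■■■   
■■■■■■■■■■   
■■■■■■■■■■   
■■■■■■■■■■   
■■■■■■■■■■   
■■■■■■■■■■   
■■■■■■■■■■   
■■■■■■■■■■   
■■■■■■■■■■   
■■■■■■■■■■   
             
             
             
             
             
             


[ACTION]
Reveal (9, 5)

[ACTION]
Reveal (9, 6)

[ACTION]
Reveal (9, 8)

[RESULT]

■■■■■■■■■■   
■■■■■■■■■■   
■■■■■■■322   
■■■■■■■1     
■■■■■111     
■■■■■1       
■■■■■1 111   
■■■■31 1■■   
■■■■2  12■   
■■■■1   1■   
             
             
             
             
             
             


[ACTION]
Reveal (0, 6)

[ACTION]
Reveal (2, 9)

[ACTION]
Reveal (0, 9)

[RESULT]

■■■■■■2■■2   
■■■■■■■■■■   
■■■■■■■322   
■■■■■■■1     
■■■■■111     
■■■■■1       
■■■■■1 111   
■■■■31 1■■   
■■■■2  12■   
■■■■1   1■   
             
             
             
             
             
             


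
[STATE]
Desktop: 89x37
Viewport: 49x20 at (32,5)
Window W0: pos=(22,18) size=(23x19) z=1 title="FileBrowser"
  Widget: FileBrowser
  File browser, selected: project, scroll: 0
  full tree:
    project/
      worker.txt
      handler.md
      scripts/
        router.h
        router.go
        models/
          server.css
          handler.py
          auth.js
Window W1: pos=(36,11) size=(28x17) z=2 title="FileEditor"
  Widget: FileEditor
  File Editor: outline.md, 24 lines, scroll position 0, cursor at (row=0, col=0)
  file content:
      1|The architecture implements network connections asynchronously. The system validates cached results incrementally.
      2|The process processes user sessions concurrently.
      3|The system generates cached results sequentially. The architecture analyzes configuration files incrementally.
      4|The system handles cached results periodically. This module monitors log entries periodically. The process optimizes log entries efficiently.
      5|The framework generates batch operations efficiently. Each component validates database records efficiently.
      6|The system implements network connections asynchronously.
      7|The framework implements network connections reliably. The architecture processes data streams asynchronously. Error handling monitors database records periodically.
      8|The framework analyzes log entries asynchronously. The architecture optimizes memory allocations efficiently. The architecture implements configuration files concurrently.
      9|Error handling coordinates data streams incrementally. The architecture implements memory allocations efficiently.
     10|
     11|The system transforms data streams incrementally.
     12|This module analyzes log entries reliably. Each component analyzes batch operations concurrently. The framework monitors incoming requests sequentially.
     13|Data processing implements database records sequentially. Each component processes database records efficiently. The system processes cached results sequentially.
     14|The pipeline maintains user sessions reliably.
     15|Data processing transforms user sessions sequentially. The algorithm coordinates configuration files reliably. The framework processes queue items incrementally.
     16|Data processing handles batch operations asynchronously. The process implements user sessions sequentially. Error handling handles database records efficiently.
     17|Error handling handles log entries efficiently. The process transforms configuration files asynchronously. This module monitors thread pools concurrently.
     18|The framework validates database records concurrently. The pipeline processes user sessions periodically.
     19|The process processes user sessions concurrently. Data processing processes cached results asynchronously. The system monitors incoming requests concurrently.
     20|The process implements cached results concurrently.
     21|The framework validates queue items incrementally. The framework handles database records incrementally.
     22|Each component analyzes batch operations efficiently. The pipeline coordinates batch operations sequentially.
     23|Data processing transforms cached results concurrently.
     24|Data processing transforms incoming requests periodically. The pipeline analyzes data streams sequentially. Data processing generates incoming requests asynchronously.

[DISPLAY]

                                                 
                                                 
                                                 
                                                 
                                                 
                                                 
    ┏━━━━━━━━━━━━━━━━━━━━━━━━━━┓                 
    ┃ FileEditor               ┃                 
    ┠──────────────────────────┨                 
    ┃█he architecture implemen▲┃                 
    ┃The process processes use█┃                 
    ┃The system generates cach░┃                 
    ┃The system handles cached░┃                 
━━━━┃The framework generates b░┃                 
ser ┃The system implements net░┃                 
────┃The framework implements ░┃                 
ject┃The framework analyzes lo░┃                 
r.tx┃Error handling coordinate░┃                 
er.m┃                         ░┃                 
crip┃The system transforms dat░┃                 


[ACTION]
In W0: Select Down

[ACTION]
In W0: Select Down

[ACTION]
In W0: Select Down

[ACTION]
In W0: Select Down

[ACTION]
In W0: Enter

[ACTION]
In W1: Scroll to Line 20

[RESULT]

                                                 
                                                 
                                                 
                                                 
                                                 
                                                 
    ┏━━━━━━━━━━━━━━━━━━━━━━━━━━┓                 
    ┃ FileEditor               ┃                 
    ┠──────────────────────────┨                 
    ┃This module analyzes log ▲┃                 
    ┃Data processing implement░┃                 
    ┃The pipeline maintains us░┃                 
    ┃Data processing transform░┃                 
━━━━┃Data processing handles b░┃                 
ser ┃Error handling handles lo░┃                 
────┃The framework validates d░┃                 
ject┃The process processes use░┃                 
r.tx┃The process implements ca░┃                 
er.m┃The framework validates q░┃                 
crip┃Each component analyzes b░┃                 


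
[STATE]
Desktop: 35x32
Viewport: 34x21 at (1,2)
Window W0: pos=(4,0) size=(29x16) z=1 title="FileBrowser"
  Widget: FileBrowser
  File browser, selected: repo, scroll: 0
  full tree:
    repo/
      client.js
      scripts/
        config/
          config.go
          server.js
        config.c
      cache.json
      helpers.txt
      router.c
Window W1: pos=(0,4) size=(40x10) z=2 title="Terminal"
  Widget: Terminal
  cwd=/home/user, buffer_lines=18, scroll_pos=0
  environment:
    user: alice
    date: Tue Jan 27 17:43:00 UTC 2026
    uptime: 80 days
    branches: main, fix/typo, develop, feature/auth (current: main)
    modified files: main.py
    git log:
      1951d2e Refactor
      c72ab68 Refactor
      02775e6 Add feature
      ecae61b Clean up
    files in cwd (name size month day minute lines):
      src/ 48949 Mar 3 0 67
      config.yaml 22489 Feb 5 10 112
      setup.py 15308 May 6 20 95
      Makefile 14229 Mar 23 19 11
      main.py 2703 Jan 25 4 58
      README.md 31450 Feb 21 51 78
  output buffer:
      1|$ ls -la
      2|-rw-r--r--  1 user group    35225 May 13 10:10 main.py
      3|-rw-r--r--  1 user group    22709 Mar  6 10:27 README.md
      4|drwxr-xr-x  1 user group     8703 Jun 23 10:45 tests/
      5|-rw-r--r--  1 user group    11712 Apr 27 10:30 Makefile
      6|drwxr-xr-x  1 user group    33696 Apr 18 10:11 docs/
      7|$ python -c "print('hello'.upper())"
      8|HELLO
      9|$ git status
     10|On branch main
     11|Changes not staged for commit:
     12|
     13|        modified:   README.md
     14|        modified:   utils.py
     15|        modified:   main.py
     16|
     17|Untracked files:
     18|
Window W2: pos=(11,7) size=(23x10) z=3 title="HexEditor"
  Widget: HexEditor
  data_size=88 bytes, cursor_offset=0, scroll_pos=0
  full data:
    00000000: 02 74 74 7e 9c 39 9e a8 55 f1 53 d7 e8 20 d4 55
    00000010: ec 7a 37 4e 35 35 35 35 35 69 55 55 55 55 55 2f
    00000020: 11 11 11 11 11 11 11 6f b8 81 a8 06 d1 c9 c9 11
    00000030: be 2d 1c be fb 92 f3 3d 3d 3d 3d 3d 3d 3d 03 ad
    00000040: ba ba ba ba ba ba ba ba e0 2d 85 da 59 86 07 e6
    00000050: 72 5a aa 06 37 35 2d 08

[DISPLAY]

   ┠───────────────────────────┨  
   ┃> [-] repo/                ┃  
━━━━━━━━━━━━━━━━━━━━━━━━━━━━━━━━━━
 Terminal                         
──────────────────────────────────
$ ls -la  ┏━━━━━━━━━━━━━━━━━━━━━┓ 
-rw-r--r--┃ HexEditor           ┃ 
-rw-r--r--┠─────────────────────┨ 
drwxr-xr-x┃00000000  02 74 74 7e┃ 
-rw-r--r--┃00000010  ec 7a 37 4e┃ 
drwxr-xr-x┃00000020  11 11 11 11┃ 
━━━━━━━━━━┃00000030  be 2d 1c be┃━
   ┃      ┃00000040  ba ba ba ba┃ 
   ┗━━━━━━┃00000050  72 5a aa 06┃ 
          ┗━━━━━━━━━━━━━━━━━━━━━┛ 
                                  
                                  
                                  
                                  
                                  
                                  


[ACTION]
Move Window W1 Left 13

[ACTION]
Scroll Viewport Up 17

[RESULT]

   ┏━━━━━━━━━━━━━━━━━━━━━━━━━━━┓  
   ┃ FileBrowser               ┃  
   ┠───────────────────────────┨  
   ┃> [-] repo/                ┃  
━━━━━━━━━━━━━━━━━━━━━━━━━━━━━━━━━━
 Terminal                         
──────────────────────────────────
$ ls -la  ┏━━━━━━━━━━━━━━━━━━━━━┓ 
-rw-r--r--┃ HexEditor           ┃ 
-rw-r--r--┠─────────────────────┨ 
drwxr-xr-x┃00000000  02 74 74 7e┃ 
-rw-r--r--┃00000010  ec 7a 37 4e┃ 
drwxr-xr-x┃00000020  11 11 11 11┃ 
━━━━━━━━━━┃00000030  be 2d 1c be┃━
   ┃      ┃00000040  ba ba ba ba┃ 
   ┗━━━━━━┃00000050  72 5a aa 06┃ 
          ┗━━━━━━━━━━━━━━━━━━━━━┛ 
                                  
                                  
                                  
                                  


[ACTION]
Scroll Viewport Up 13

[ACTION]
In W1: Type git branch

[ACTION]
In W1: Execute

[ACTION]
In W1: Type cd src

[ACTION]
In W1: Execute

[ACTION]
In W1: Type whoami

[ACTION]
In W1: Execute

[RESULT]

   ┏━━━━━━━━━━━━━━━━━━━━━━━━━━━┓  
   ┃ FileBrowser               ┃  
   ┠───────────────────────────┨  
   ┃> [-] repo/                ┃  
━━━━━━━━━━━━━━━━━━━━━━━━━━━━━━━━━━
 Terminal                         
──────────────────────────────────
  feature/┏━━━━━━━━━━━━━━━━━━━━━┓ 
$ cd src  ┃ HexEditor           ┃ 
          ┠─────────────────────┨ 
$ whoami  ┃00000000  02 74 74 7e┃ 
alice     ┃00000010  ec 7a 37 4e┃ 
$ █       ┃00000020  11 11 11 11┃ 
━━━━━━━━━━┃00000030  be 2d 1c be┃━
   ┃      ┃00000040  ba ba ba ba┃ 
   ┗━━━━━━┃00000050  72 5a aa 06┃ 
          ┗━━━━━━━━━━━━━━━━━━━━━┛ 
                                  
                                  
                                  
                                  


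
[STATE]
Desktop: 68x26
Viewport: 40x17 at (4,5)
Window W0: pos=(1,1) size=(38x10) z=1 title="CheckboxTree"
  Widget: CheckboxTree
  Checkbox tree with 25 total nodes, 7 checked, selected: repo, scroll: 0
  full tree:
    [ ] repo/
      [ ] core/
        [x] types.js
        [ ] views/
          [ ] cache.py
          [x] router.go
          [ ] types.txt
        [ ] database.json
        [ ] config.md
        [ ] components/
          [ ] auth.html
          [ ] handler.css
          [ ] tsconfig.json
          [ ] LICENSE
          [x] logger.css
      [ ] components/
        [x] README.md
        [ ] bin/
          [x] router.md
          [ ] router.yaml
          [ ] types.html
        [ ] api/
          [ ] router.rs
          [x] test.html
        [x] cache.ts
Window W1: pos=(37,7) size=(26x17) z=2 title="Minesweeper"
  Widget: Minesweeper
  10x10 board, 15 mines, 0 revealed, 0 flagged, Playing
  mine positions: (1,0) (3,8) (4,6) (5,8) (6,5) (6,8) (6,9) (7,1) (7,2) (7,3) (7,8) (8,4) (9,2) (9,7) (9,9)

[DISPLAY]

 [-] core/                        ┃     
   [x] types.js                   ┃     
   [-] views/                    ┏━━━━━━
     [ ] cache.py                ┃ Mines
     [x] router.go               ┠──────
━━━━━━━━━━━━━━━━━━━━━━━━━━━━━━━━━┃■■■■■■
                                 ┃■■■■■■
                                 ┃■■■■■■
                                 ┃■■■■■■
                                 ┃■■■■■■
                                 ┃■■■■■■
                                 ┃■■■■■■
                                 ┃■■■■■■
                                 ┃■■■■■■
                                 ┃■■■■■■
                                 ┃      
                                 ┃      


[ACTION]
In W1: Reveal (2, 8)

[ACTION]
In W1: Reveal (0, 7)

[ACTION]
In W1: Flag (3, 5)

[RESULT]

 [-] core/                        ┃     
   [x] types.js                   ┃     
   [-] views/                    ┏━━━━━━
     [ ] cache.py                ┃ Mines
     [x] router.go               ┠──────
━━━━━━━━━━━━━━━━━━━━━━━━━━━━━━━━━┃■1    
                                 ┃■1    
                                 ┃11    
                                 ┃     1
                                 ┃     1
                                 ┃    12
                                 ┃12322■
                                 ┃■■■■■■
                                 ┃■■■■■■
                                 ┃■■■■■■
                                 ┃      
                                 ┃      


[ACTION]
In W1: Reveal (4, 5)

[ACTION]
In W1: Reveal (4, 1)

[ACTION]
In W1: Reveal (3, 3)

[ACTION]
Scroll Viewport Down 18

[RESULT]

     [x] router.go               ┠──────
━━━━━━━━━━━━━━━━━━━━━━━━━━━━━━━━━┃■1    
                                 ┃■1    
                                 ┃11    
                                 ┃     1
                                 ┃     1
                                 ┃    12
                                 ┃12322■
                                 ┃■■■■■■
                                 ┃■■■■■■
                                 ┃■■■■■■
                                 ┃      
                                 ┃      
                                 ┃      
                                 ┗━━━━━━
                                        
                                        


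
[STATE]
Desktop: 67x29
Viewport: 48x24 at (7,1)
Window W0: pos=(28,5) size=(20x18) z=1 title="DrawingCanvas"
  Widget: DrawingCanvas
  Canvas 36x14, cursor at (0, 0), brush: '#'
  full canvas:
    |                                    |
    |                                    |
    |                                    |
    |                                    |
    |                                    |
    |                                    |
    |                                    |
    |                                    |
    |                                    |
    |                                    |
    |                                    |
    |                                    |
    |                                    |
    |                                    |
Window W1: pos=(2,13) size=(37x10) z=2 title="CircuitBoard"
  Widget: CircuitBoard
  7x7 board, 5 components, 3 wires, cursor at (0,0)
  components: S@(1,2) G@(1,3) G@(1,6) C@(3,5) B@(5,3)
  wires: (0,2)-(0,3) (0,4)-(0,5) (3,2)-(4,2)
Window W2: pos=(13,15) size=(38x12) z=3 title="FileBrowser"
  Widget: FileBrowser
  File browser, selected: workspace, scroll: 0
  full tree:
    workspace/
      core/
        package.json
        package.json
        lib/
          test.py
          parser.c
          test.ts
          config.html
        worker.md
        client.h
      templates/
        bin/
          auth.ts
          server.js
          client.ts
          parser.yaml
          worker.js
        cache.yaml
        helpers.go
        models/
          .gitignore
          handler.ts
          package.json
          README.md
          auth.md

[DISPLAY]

                                                
                                                
                                                
                                                
                     ┏━━━━━━━━━━━━━━━━━━┓       
                     ┃ DrawingCanvas    ┃       
                     ┠──────────────────┨       
                     ┃+                 ┃       
                     ┃                  ┃       
                     ┃                  ┃       
                     ┃                  ┃       
                     ┃                  ┃       
━━━━━━━━━━━━━━━━━━━━━━━━━━━━━━━┓        ┃       
cuitBoard                      ┃        ┃       
──────┏━━━━━━━━━━━━━━━━━━━━━━━━━━━━━━━━━━━━┓    
 1 2 3┃ FileBrowser                        ┃    
.]    ┠────────────────────────────────────┨    
      ┃> [-] workspace/                    ┃    
      ┃    [+] core/                       ┃    
      ┃    [+] templates/                  ┃    
      ┃                                    ┃    
━━━━━━┃                                    ┃    
      ┃                                    ┃    
      ┃                                    ┃    


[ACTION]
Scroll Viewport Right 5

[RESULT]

                                                
                                                
                                                
                                                
                ┏━━━━━━━━━━━━━━━━━━┓            
                ┃ DrawingCanvas    ┃            
                ┠──────────────────┨            
                ┃+                 ┃            
                ┃                  ┃            
                ┃                  ┃            
                ┃                  ┃            
                ┃                  ┃            
━━━━━━━━━━━━━━━━━━━━━━━━━━┓        ┃            
oard                      ┃        ┃            
─┏━━━━━━━━━━━━━━━━━━━━━━━━━━━━━━━━━━━━┓         
3┃ FileBrowser                        ┃         
 ┠────────────────────────────────────┨         
 ┃> [-] workspace/                    ┃         
 ┃    [+] core/                       ┃         
 ┃    [+] templates/                  ┃         
 ┃                                    ┃         
━┃                                    ┃         
 ┃                                    ┃         
 ┃                                    ┃         


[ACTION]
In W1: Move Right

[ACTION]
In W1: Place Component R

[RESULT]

                                                
                                                
                                                
                                                
                ┏━━━━━━━━━━━━━━━━━━┓            
                ┃ DrawingCanvas    ┃            
                ┠──────────────────┨            
                ┃+                 ┃            
                ┃                  ┃            
                ┃                  ┃            
                ┃                  ┃            
                ┃                  ┃            
━━━━━━━━━━━━━━━━━━━━━━━━━━┓        ┃            
oard                      ┃        ┃            
─┏━━━━━━━━━━━━━━━━━━━━━━━━━━━━━━━━━━━━┓         
3┃ FileBrowser                        ┃         
]┠────────────────────────────────────┨         
 ┃> [-] workspace/                    ┃         
 ┃    [+] core/                       ┃         
 ┃    [+] templates/                  ┃         
 ┃                                    ┃         
━┃                                    ┃         
 ┃                                    ┃         
 ┃                                    ┃         


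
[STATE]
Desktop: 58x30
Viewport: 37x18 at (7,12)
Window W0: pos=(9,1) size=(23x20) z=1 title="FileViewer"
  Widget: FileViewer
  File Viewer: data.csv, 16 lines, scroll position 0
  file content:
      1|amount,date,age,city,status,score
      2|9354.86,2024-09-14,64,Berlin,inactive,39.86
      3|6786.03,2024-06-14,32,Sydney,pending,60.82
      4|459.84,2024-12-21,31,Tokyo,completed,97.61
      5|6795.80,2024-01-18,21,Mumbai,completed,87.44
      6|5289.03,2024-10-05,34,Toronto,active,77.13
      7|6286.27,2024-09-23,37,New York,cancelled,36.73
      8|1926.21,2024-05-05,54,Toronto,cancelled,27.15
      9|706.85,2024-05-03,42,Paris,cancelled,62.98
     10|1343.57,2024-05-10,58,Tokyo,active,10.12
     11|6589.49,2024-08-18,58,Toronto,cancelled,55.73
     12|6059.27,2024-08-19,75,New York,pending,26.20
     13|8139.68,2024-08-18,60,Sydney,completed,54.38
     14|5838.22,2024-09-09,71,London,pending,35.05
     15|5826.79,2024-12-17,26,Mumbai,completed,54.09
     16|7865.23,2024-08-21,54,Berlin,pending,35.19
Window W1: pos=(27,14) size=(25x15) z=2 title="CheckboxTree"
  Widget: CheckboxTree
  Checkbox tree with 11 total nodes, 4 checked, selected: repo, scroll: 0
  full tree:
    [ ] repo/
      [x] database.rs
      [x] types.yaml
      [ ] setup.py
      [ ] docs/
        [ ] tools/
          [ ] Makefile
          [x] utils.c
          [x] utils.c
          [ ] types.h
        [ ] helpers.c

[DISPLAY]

  ┃706.85,2024-05-03,42░┃            
  ┃1343.57,2024-05-10,5░┃            
  ┃6589.49,2024-08-1┏━━━━━━━━━━━━━━━━
  ┃6059.27,2024-08-1┃ CheckboxTree   
  ┃8139.68,2024-08-1┠────────────────
  ┃5838.22,2024-09-0┃>[-] repo/      
  ┃5826.79,2024-12-1┃   [x] database.
  ┃7865.23,2024-08-2┃   [x] types.yam
  ┗━━━━━━━━━━━━━━━━━┃   [ ] setup.py 
                    ┃   [-] docs/    
                    ┃     [-] tools/ 
                    ┃       [ ] Makef
                    ┃       [x] utils
                    ┃       [x] utils
                    ┃       [ ] types
                    ┃     [ ] helpers
                    ┗━━━━━━━━━━━━━━━━
                                     


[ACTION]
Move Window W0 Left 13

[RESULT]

,2024-05-03,42░┃                     
7,2024-05-10,5░┃                     
9,2024-08-18,5░┃    ┏━━━━━━━━━━━━━━━━
7,2024-08-19,7░┃    ┃ CheckboxTree   
8,2024-08-18,6░┃    ┠────────────────
2,2024-09-09,7░┃    ┃>[-] repo/      
9,2024-12-17,2░┃    ┃   [x] database.
3,2024-08-21,5▼┃    ┃   [x] types.yam
━━━━━━━━━━━━━━━┛    ┃   [ ] setup.py 
                    ┃   [-] docs/    
                    ┃     [-] tools/ 
                    ┃       [ ] Makef
                    ┃       [x] utils
                    ┃       [x] utils
                    ┃       [ ] types
                    ┃     [ ] helpers
                    ┗━━━━━━━━━━━━━━━━
                                     


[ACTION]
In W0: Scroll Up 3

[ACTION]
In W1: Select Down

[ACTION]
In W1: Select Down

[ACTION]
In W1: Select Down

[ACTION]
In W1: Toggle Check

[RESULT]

,2024-05-03,42░┃                     
7,2024-05-10,5░┃                     
9,2024-08-18,5░┃    ┏━━━━━━━━━━━━━━━━
7,2024-08-19,7░┃    ┃ CheckboxTree   
8,2024-08-18,6░┃    ┠────────────────
2,2024-09-09,7░┃    ┃ [-] repo/      
9,2024-12-17,2░┃    ┃   [x] database.
3,2024-08-21,5▼┃    ┃   [x] types.yam
━━━━━━━━━━━━━━━┛    ┃>  [x] setup.py 
                    ┃   [-] docs/    
                    ┃     [-] tools/ 
                    ┃       [ ] Makef
                    ┃       [x] utils
                    ┃       [x] utils
                    ┃       [ ] types
                    ┃     [ ] helpers
                    ┗━━━━━━━━━━━━━━━━
                                     


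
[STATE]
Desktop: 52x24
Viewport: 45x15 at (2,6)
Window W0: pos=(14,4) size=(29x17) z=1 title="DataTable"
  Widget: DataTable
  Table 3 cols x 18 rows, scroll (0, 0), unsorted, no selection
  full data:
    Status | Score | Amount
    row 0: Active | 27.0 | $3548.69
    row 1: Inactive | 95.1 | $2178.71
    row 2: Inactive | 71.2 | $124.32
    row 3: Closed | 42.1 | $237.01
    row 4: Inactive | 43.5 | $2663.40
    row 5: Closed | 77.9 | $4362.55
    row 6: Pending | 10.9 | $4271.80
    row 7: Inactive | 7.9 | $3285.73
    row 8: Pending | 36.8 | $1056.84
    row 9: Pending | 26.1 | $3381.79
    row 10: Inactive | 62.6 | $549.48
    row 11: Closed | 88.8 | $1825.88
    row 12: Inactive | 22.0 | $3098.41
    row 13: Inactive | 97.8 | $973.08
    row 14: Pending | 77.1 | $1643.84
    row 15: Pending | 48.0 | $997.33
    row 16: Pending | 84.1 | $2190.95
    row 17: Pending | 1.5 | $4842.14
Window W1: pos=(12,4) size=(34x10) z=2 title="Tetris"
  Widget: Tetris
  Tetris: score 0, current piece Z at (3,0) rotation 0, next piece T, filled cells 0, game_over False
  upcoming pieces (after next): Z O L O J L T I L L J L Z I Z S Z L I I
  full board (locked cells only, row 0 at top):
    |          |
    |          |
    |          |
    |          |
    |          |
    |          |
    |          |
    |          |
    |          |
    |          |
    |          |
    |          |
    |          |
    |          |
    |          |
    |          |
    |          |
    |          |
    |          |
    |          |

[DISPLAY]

          ┠────────────────────────────────┨ 
          ┃          │Next:                ┃ 
          ┃          │ ▒                   ┃ 
          ┃          │▒▒▒                  ┃ 
          ┃          │                     ┃ 
          ┃          │                     ┃ 
          ┃          │                     ┃ 
          ┗━━━━━━━━━━━━━━━━━━━━━━━━━━━━━━━━┛ 
            ┃Closed  │77.9 │$4362.55    ┃    
            ┃Pending │10.9 │$4271.80    ┃    
            ┃Inactive│7.9  │$3285.73    ┃    
            ┃Pending │36.8 │$1056.84    ┃    
            ┃Pending │26.1 │$3381.79    ┃    
            ┃Inactive│62.6 │$549.48     ┃    
            ┗━━━━━━━━━━━━━━━━━━━━━━━━━━━┛    


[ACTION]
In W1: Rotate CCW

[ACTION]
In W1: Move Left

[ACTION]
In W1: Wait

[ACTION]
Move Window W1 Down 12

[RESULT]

            ┠───────────────────────────┨    
            ┃Status  │Score│Amount      ┃    
            ┃────────┼─────┼────────    ┃    
            ┃Active  │27.0 │$3548.69    ┃    
            ┃Inactive│95.1 │$2178.71    ┃    
            ┃Inactive│71.2 │$124.32     ┃    
            ┃Closed  │42.1 │$237.01     ┃    
            ┃Inactive│43.5 │$2663.40    ┃    
          ┏━━━━━━━━━━━━━━━━━━━━━━━━━━━━━━━━┓ 
          ┃ Tetris                         ┃ 
          ┠────────────────────────────────┨ 
          ┃          │Next:                ┃ 
          ┃          │ ▒                   ┃ 
          ┃          │▒▒▒                  ┃ 
          ┃          │                     ┃ 


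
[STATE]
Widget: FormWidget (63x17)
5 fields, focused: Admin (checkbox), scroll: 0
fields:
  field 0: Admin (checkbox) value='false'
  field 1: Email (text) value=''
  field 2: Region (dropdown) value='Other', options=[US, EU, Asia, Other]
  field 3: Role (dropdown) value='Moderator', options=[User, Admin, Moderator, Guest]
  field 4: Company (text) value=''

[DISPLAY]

> Admin:      [ ]                                              
  Email:      [                                               ]
  Region:     [Other                                         ▼]
  Role:       [Moderator                                     ▼]
  Company:    [                                               ]
                                                               
                                                               
                                                               
                                                               
                                                               
                                                               
                                                               
                                                               
                                                               
                                                               
                                                               
                                                               


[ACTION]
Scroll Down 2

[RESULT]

  Region:     [Other                                         ▼]
  Role:       [Moderator                                     ▼]
  Company:    [                                               ]
                                                               
                                                               
                                                               
                                                               
                                                               
                                                               
                                                               
                                                               
                                                               
                                                               
                                                               
                                                               
                                                               
                                                               


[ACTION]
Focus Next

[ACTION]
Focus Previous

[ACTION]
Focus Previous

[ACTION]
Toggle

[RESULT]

  Region:     [Other                                         ▼]
  Role:       [Moderator                                     ▼]
> Company:    [                                               ]
                                                               
                                                               
                                                               
                                                               
                                                               
                                                               
                                                               
                                                               
                                                               
                                                               
                                                               
                                                               
                                                               
                                                               


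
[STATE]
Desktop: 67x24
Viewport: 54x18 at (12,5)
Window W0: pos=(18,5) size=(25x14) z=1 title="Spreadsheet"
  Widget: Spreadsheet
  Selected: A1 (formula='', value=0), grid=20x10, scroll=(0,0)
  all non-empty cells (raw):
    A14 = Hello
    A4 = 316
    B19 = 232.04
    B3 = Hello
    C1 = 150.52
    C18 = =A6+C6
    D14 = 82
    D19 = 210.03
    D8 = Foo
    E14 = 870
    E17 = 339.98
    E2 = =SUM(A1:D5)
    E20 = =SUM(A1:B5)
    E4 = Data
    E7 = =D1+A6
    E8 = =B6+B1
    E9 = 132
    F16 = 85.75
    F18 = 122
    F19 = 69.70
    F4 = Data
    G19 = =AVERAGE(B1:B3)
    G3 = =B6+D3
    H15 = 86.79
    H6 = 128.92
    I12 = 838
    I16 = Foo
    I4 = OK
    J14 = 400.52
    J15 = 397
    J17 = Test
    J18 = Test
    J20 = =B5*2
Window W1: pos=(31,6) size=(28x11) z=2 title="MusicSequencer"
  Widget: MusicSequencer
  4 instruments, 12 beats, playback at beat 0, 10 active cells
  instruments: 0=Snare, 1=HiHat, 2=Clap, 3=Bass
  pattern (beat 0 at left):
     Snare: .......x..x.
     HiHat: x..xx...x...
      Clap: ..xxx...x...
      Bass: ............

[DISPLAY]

      ┏━━━━━━━━━━━━━━━━━━━━━━━┓                       
      ┃ Spreadsheet┏━━━━━━━━━━━━━━━━━━━━━━━━━━┓       
      ┠────────────┃ MusicSequencer           ┃       
      ┃A1:         ┠──────────────────────────┨       
      ┃       A    ┃      ▼12345678901        ┃       
      ┃------------┃ Snare·······█··█·        ┃       
      ┃  1      [0]┃ HiHat█··██···█···        ┃       
      ┃  2        0┃  Clap··███···█···        ┃       
      ┃  3        0┃  Bass············        ┃       
      ┃  4      316┃                          ┃       
      ┃  5        0┃                          ┃       
      ┃  6        0┗━━━━━━━━━━━━━━━━━━━━━━━━━━┛       
      ┃  7        0       0   ┃                       
      ┗━━━━━━━━━━━━━━━━━━━━━━━┛                       
                                                      
                                                      
                                                      
                                                      


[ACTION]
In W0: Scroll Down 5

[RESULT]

      ┏━━━━━━━━━━━━━━━━━━━━━━━┓                       
      ┃ Spreadsheet┏━━━━━━━━━━━━━━━━━━━━━━━━━━┓       
      ┠────────────┃ MusicSequencer           ┃       
      ┃A1:         ┠──────────────────────────┨       
      ┃       A    ┃      ▼12345678901        ┃       
      ┃------------┃ Snare·······█··█·        ┃       
      ┃  6        0┃ HiHat█··██···█···        ┃       
      ┃  7        0┃  Clap··███···█···        ┃       
      ┃  8        0┃  Bass············        ┃       
      ┃  9        0┃                          ┃       
      ┃ 10        0┃                          ┃       
      ┃ 11        0┗━━━━━━━━━━━━━━━━━━━━━━━━━━┛       
      ┃ 12        0       0   ┃                       
      ┗━━━━━━━━━━━━━━━━━━━━━━━┛                       
                                                      
                                                      
                                                      
                                                      


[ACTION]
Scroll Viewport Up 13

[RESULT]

                                                      
                                                      
                                                      
                                                      
                                                      
      ┏━━━━━━━━━━━━━━━━━━━━━━━┓                       
      ┃ Spreadsheet┏━━━━━━━━━━━━━━━━━━━━━━━━━━┓       
      ┠────────────┃ MusicSequencer           ┃       
      ┃A1:         ┠──────────────────────────┨       
      ┃       A    ┃      ▼12345678901        ┃       
      ┃------------┃ Snare·······█··█·        ┃       
      ┃  6        0┃ HiHat█··██···█···        ┃       
      ┃  7        0┃  Clap··███···█···        ┃       
      ┃  8        0┃  Bass············        ┃       
      ┃  9        0┃                          ┃       
      ┃ 10        0┃                          ┃       
      ┃ 11        0┗━━━━━━━━━━━━━━━━━━━━━━━━━━┛       
      ┃ 12        0       0   ┃                       


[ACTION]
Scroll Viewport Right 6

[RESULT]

                                                      
                                                      
                                                      
                                                      
                                                      
     ┏━━━━━━━━━━━━━━━━━━━━━━━┓                        
     ┃ Spreadsheet┏━━━━━━━━━━━━━━━━━━━━━━━━━━┓        
     ┠────────────┃ MusicSequencer           ┃        
     ┃A1:         ┠──────────────────────────┨        
     ┃       A    ┃      ▼12345678901        ┃        
     ┃------------┃ Snare·······█··█·        ┃        
     ┃  6        0┃ HiHat█··██···█···        ┃        
     ┃  7        0┃  Clap··███···█···        ┃        
     ┃  8        0┃  Bass············        ┃        
     ┃  9        0┃                          ┃        
     ┃ 10        0┃                          ┃        
     ┃ 11        0┗━━━━━━━━━━━━━━━━━━━━━━━━━━┛        
     ┃ 12        0       0   ┃                        
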